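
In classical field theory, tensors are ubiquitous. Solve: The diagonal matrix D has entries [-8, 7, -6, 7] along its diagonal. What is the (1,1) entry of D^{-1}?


For a diagonal matrix, the inverse has entries (D^{-1})_{ii} = 1/d_{ii}.
The diagonal entries are: d_{11} = -8, d_{22} = 7, d_{33} = -6, d_{44} = 7
We need (D^{-1})_{11} = 1/d_{11} = 1/-8 = -1/8

-1/8


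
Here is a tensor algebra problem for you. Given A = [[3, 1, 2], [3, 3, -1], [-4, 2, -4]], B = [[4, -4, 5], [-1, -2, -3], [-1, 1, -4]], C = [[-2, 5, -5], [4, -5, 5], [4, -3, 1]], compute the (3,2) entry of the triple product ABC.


(ABC)_{32} = sum_m (AB)_{3m} C_{m2}. First compute row 3 of AB.
(AB)_{31} = -4*4 + 2*-1 + -4*-1 = -14
(AB)_{32} = -4*-4 + 2*-2 + -4*1 = 8
(AB)_{33} = -4*5 + 2*-3 + -4*-4 = -10
Now contract with column 2 of C:
(AB)_{31} * C_{12} = -14 * 5 = -70
(AB)_{32} * C_{22} = 8 * -5 = -40
(AB)_{33} * C_{32} = -10 * -3 = 30
(ABC)_{32} = -70 + -40 + 30 = -80

-80


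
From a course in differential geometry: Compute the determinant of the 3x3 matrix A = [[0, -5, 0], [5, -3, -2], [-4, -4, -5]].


Expanding along the first row, det(A) = a11*M_11 - a12*M_12 + a13*M_13, where M_1j is the (1,j) minor.
Minor M_11 = -3*-5 - -2*-4 = 7
Minor M_12 = 5*-5 - -2*-4 = -33
Minor M_13 = 5*-4 - -3*-4 = -32
det = 0*(7) - -5*(-33) + 0*(-32)
    = 0 - 165 + 0
    = -165

-165


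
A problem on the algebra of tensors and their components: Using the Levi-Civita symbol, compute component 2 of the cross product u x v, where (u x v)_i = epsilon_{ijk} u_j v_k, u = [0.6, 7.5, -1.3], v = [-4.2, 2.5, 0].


(u x v)_2 = sum_{j,k} epsilon_{2jk} u_j v_k. Only permutations of (1,2,3) contribute; the two non-zero terms are:
eps_{213} u_1 v_3 = -1 * 0.6 * 0 = 0
eps_{231} u_3 v_1 = 1 * -1.3 * -4.2 = 5.46
(u x v)_2 = 5.46

5.46


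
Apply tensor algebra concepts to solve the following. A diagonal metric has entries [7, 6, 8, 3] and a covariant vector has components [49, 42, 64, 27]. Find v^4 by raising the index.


To raise an index with a diagonal metric: v^i = v_i / g_{ii}.
For index 4: v_4 = 27, g_{44} = 3
v^4 = 27 / 3 = 9

9


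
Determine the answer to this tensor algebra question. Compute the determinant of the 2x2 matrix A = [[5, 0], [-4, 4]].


For a 2x2 matrix [[a, b], [c, d]], det = a*d - b*c.
a = 5, b = 0, c = -4, d = 4
a*d = 5 * 4 = 20
b*c = 0 * -4 = 0
det = 20 - 0 = 20

20


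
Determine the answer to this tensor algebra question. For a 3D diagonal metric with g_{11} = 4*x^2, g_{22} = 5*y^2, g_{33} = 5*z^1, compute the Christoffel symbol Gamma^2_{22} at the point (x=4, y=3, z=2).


For a diagonal metric, Gamma^k_{ij} = (1/2) g^{kk} (dg_{ik}/dx_j + dg_{jk}/dx_i - dg_{ij}/dx_k).
The metric is diagonal, so g_{ab} = 0 for a != b.
At the given point: g_{11} = 64, g_{22} = 45, g_{33} = 10
g^{22} = 1/45
dg_{22}/dx_2 = dg_{22}/dx_2 = 30
dg_{22}/dx_2 = dg_{22}/dx_2 = 30
dg_{22}/dx_2 = dg_{22}/dx_2 = 30
Numerator = 30 + 30 - 30 = 30
Gamma^2_{22} = 30 / (2 * 45) = 1/3

1/3


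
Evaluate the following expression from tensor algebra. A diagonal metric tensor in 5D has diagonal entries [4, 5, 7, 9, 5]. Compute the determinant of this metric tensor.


For a diagonal metric, the determinant is the product of diagonal entries.
Diagonal entries: 4, 5, 7, 9, 5
det(g) = 4 * 5 * 7 * 9 * 5 = 6300

6300


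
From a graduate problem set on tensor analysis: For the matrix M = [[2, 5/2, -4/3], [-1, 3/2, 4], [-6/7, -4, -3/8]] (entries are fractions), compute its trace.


The trace is the sum of diagonal entries.
Diagonal: M[1,1] = 2, M[2,2] = 3/2, M[3,3] = -3/8
Tr(M) = 2 + 3/2 + -3/8
Computing step by step:
After adding M[1,1]: 2
After adding M[2,2]: 7/2
After adding M[3,3]: 25/8
Tr(M) = 25/8

25/8


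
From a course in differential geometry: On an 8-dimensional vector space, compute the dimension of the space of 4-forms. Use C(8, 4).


The dimension of the space of p-forms on an n-dimensional space is C(n, p).
n = 8, p = 4
C(8, 4) = 8! / (4! * 4!) = 70

70


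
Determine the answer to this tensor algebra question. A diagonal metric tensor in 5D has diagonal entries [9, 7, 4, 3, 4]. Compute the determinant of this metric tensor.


For a diagonal metric, the determinant is the product of diagonal entries.
Diagonal entries: 9, 7, 4, 3, 4
det(g) = 9 * 7 * 4 * 3 * 4 = 3024

3024


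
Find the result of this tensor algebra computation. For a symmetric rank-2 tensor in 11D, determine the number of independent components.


A symmetric rank-2 tensor in d dimensions has d(d+1)/2 independent components.
d = 11
d(d+1)/2 = 11 * 12 / 2 = 132 / 2 = 66

66


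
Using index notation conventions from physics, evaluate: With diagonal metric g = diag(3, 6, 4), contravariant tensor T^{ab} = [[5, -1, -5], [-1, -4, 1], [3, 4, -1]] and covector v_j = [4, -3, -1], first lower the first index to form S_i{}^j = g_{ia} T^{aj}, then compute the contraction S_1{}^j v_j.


Step 1: lower the first index. For a diagonal metric, g_{ia} T^{aj} = g_{ii} T^{ij} (no sum on i).
g_{11} = 3
S_1{}^1 = 3 * T^{11} = 3 * 5 = 15
S_1{}^2 = 3 * T^{12} = 3 * -1 = -3
S_1{}^3 = 3 * T^{13} = 3 * -5 = -15
Step 2: contract S_1{}^j with v_j.
S_1{}^1 * v_1 = 15 * 4 = 60
S_1{}^2 * v_2 = -3 * -3 = 9
S_1{}^3 * v_3 = -15 * -1 = 15
Result = 60 + 9 + 15 = 84

84


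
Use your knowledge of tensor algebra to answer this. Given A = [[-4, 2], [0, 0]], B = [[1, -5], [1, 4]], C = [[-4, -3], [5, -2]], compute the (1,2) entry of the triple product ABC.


(ABC)_{12} = sum_m (AB)_{1m} C_{m2}. First compute row 1 of AB.
(AB)_{11} = -4*1 + 2*1 = -2
(AB)_{12} = -4*-5 + 2*4 = 28
Now contract with column 2 of C:
(AB)_{11} * C_{12} = -2 * -3 = 6
(AB)_{12} * C_{22} = 28 * -2 = -56
(ABC)_{12} = 6 + -56 = -50

-50


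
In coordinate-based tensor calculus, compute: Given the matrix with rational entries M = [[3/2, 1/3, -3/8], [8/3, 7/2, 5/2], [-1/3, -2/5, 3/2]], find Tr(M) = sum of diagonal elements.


The trace is the sum of diagonal entries.
Diagonal: M[1,1] = 3/2, M[2,2] = 7/2, M[3,3] = 3/2
Tr(M) = 3/2 + 7/2 + 3/2
Computing step by step:
After adding M[1,1]: 3/2
After adding M[2,2]: 5
After adding M[3,3]: 13/2
Tr(M) = 13/2

13/2


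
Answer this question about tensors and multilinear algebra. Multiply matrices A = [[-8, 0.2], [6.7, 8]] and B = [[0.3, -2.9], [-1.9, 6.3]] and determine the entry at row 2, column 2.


(AB)_{ij} = sum_k A_{ik} B_{kj}.
For i=2, j=2:
A_{21} * B_{12} = 6.7 * -2.9 = -19.43
A_{22} * B_{22} = 8 * 6.3 = 50.4
Sum = -19.43 + 50.4 = 30.97

30.97


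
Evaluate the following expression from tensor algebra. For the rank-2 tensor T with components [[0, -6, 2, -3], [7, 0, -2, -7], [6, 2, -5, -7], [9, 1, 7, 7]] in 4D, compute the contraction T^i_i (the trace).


The contraction (trace) of a rank-2 tensor is the sum of its diagonal elements.
Diagonal entries: A[1,1] = 0, A[2,2] = 0, A[3,3] = -5, A[4,4] = 7
Tr(A) = 0 + 0 + -5 + 7 = 2

2


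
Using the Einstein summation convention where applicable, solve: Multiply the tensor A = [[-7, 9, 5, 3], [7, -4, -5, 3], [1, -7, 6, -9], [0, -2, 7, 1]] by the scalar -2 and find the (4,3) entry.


Scalar multiplication: (cA)_{ij} = c * A_{ij}.
c = -2
A_{43} = 7
(cA)_{43} = -2 * 7 = -14

-14


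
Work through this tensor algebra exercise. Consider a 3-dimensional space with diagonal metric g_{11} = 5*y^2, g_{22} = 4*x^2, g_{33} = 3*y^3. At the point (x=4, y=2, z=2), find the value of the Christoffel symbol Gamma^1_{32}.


For a diagonal metric, Gamma^k_{ij} = (1/2) g^{kk} (dg_{ik}/dx_j + dg_{jk}/dx_i - dg_{ij}/dx_k).
The metric is diagonal, so g_{ab} = 0 for a != b.
At the given point: g_{11} = 20, g_{22} = 64, g_{33} = 24
g^{11} = 1/20
dg_{31}/dx_2 = 0 (off-diagonal)
dg_{21}/dx_3 = 0 (off-diagonal)
dg_{32}/dx_1 = 0 (off-diagonal)
Numerator = 0 + 0 - 0 = 0
Gamma^1_{32} = 0 / (2 * 20) = 0

0


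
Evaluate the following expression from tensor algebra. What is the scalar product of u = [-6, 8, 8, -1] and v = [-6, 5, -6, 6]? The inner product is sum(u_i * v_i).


The inner product u . v = sum of u_i * v_i.
Term-by-term: -6 * -6, 8 * 5, 8 * -6, -1 * 6
Products: 36, 40, -48, -6
Sum = 36 + 40 + -48 + -6 = 22

22


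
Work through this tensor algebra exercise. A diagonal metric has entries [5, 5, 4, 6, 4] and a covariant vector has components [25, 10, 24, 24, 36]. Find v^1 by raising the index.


To raise an index with a diagonal metric: v^i = v_i / g_{ii}.
For index 1: v_1 = 25, g_{11} = 5
v^1 = 25 / 5 = 5

5


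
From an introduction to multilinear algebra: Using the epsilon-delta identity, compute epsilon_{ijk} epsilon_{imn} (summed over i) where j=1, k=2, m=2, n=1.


Using the identity: epsilon_{ijk} epsilon_{imn} = delta_{jm} delta_{kn} - delta_{jn} delta_{km}.
delta_{12} = 0
delta_{21} = 0
delta_{11} = 1
delta_{22} = 1
Result = 0 * 0 - 1 * 1 = 0 - 1 = -1

-1


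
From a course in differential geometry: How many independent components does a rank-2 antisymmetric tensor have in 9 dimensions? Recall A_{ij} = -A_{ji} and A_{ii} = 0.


An antisymmetric rank-2 tensor satisfies A_{ij} = -A_{ji}, so diagonal entries are zero.
The independent components are the upper-triangular entries: C(n, 2) = n(n-1)/2.
n = 9
C(9, 2) = 9 * 8 / 2 = 72 / 2 = 36

36


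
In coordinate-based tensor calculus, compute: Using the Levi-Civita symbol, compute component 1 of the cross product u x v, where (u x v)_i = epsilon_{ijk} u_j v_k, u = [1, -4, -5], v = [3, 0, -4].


(u x v)_1 = sum_{j,k} epsilon_{1jk} u_j v_k. Only permutations of (1,2,3) contribute; the two non-zero terms are:
eps_{123} u_2 v_3 = 1 * -4 * -4 = 16
eps_{132} u_3 v_2 = -1 * -5 * 0 = 0
(u x v)_1 = 16

16


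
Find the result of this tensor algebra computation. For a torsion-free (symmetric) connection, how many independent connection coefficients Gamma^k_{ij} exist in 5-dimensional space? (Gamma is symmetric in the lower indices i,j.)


Christoffel symbols Gamma^k_{ij} are symmetric in i,j, so there are d * d(d+1)/2 independent symbols.
d = 5
d(d+1)/2 = 5 * 6 / 2 = 15
Total = 5 * 15 = 75

75


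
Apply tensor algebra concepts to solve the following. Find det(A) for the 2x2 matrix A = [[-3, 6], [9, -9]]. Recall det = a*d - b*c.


For a 2x2 matrix [[a, b], [c, d]], det = a*d - b*c.
a = -3, b = 6, c = 9, d = -9
a*d = -3 * -9 = 27
b*c = 6 * 9 = 54
det = 27 - 54 = -27

-27


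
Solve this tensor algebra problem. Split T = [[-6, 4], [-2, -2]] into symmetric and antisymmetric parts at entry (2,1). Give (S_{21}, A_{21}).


T_{21} = -2
T_{12} = 4
S_{21} = (-2 + 4)/2 = 2/2 = 1
A_{21} = (-2 - 4)/2 = -6/2 = -3
Check: S + A = 1 + -3 = -2 = T_{21}.

(1, -3)


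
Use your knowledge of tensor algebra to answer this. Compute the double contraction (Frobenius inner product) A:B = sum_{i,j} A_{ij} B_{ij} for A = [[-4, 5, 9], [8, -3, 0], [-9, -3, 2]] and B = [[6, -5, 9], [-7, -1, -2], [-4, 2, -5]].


A:B = sum over all i,j of A_{ij} * B_{ij}.
Row 1: -4*6=-24, 5*-5=-25, 9*9=81 => row sum = 32
Row 2: 8*-7=-56, -3*-1=3, 0*-2=0 => row sum = -53
Row 3: -9*-4=36, -3*2=-6, 2*-5=-10 => row sum = 20
Total = 32 + -53 + 20 = -1

-1


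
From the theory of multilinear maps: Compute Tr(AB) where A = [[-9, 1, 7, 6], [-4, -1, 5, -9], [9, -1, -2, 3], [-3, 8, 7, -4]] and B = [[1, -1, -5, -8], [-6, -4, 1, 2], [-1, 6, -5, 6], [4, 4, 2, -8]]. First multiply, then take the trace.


Tr(AB) = sum_i (AB)_{ii} where (AB)_{ii} = sum_k A_{ik} B_{ki}.
(AB)_{11} = -9*1 + 1*-6 + 7*-1 + 6*4 = 2
(AB)_{22} = -4*-1 + -1*-4 + 5*6 + -9*4 = 2
(AB)_{33} = 9*-5 + -1*1 + -2*-5 + 3*2 = -30
(AB)_{44} = -3*-8 + 8*2 + 7*6 + -4*-8 = 114
Tr(AB) = 2 + 2 + -30 + 114 = 88

88


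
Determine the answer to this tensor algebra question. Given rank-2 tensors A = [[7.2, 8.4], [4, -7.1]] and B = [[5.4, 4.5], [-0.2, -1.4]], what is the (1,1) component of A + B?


Tensor addition is component-wise: (A + B)_{ij} = A_{ij} + B_{ij}.
A_{11} = 7.2
B_{11} = 5.4
(A + B)_{11} = 7.2 + 5.4 = 12.6

12.6


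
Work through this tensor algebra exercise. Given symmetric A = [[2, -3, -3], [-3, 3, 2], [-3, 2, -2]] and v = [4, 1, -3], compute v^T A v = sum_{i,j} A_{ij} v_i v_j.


First compute Av:
(Av)_1 = 2*4 + -3*1 + -3*-3 = 14
(Av)_2 = -3*4 + 3*1 + 2*-3 = -15
(Av)_3 = -3*4 + 2*1 + -2*-3 = -4
Av = [14, -15, -4]
Then v^T (Av) = 4*14 + 1*-15 + -3*-4
= 56 + -15 + 12 = 53

53


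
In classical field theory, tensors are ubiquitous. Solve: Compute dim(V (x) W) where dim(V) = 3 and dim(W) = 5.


The dimension of a tensor product is the product of dimensions.
dim(V) = 3, dim(W) = 5
dim(V (x) W) = 3 * 5 = 15

15


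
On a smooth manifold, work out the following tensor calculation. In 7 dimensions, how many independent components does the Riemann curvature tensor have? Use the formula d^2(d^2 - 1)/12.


The Riemann tensor in d dimensions has d^2(d^2 - 1)/12 independent components.
d = 7, so d^2 = 49
d^2 - 1 = 48
d^2(d^2 - 1) = 49 * 48 = 2352
Divide by 12: 2352 / 12 = 196

196


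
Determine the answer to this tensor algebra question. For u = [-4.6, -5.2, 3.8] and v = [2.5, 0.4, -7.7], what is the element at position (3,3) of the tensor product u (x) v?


The outer product entry T_{ij} = u_i * v_j.
We need i=3, j=3.
u_3 = 3.8, v_3 = -7.7
T_{3,3} = 3.8 * -7.7 = -29.26

-29.26


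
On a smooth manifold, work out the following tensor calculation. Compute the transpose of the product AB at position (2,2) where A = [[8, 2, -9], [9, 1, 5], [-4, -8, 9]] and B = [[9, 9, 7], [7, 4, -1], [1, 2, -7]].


(AB)^T_{ij} = (AB)_{ji} = sum_k A_{jk} B_{ki}.
For i=2, j=2 we need (AB)_{22}:
A_{21} * B_{12} = 9 * 9 = 81
A_{22} * B_{22} = 1 * 4 = 4
A_{23} * B_{32} = 5 * 2 = 10
Sum = 81 + 4 + 10 = 95

95


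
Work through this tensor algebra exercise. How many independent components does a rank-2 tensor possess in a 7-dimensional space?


The number of components of a rank-r tensor in d dimensions is d^r.
Here d = 7 and r = 2.
7^2 = 49

49


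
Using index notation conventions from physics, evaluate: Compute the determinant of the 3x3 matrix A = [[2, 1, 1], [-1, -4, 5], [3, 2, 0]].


Expanding along the first row, det(A) = a11*M_11 - a12*M_12 + a13*M_13, where M_1j is the (1,j) minor.
Minor M_11 = -4*0 - 5*2 = -10
Minor M_12 = -1*0 - 5*3 = -15
Minor M_13 = -1*2 - -4*3 = 10
det = 2*(-10) - 1*(-15) + 1*(10)
    = -20 - -15 + 10
    = 5

5


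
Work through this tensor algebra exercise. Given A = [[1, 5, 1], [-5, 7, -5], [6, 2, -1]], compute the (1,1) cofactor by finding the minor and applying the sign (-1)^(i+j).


To find cofactor C_{11}, delete row 1 and column 1.
The resulting 2x2 submatrix is: [[7, -5], [2, -1]]
Minor M_{11} = 7*-1 - -5*2
  = -7 - -10 = 3
Sign = (-1)^(1+1) = (-1)^2 = 1
Cofactor C_{11} = 1 * 3 = 3

3


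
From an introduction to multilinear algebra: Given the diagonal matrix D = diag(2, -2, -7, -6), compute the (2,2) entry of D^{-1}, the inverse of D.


For a diagonal matrix, the inverse has entries (D^{-1})_{ii} = 1/d_{ii}.
The diagonal entries are: d_{11} = 2, d_{22} = -2, d_{33} = -7, d_{44} = -6
We need (D^{-1})_{22} = 1/d_{22} = 1/-2 = -1/2

-1/2


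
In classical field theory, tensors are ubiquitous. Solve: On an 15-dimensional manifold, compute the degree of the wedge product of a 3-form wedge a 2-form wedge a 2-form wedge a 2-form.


The degree of a wedge product is the sum of the degrees of the individual forms.
Degrees: 3, 2, 2, 2
Total degree = 3 + 2 + 2 + 2 = 9

9


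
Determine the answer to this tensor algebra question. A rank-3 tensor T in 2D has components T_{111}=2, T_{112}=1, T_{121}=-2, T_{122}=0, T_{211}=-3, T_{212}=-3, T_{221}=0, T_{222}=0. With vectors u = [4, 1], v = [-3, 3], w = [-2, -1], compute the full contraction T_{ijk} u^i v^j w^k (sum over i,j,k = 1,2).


S = sum over i,j,k of T_{ijk} u_i v_j w_k. Expanding all 8 terms:
T_{111}*u_1*v_1*w_1 = 2*4*-3*-2 = 48  (running total: 48)
T_{112}*u_1*v_1*w_2 = 1*4*-3*-1 = 12  (running total: 60)
T_{121}*u_1*v_2*w_1 = -2*4*3*-2 = 48  (running total: 108)
T_{122}*u_1*v_2*w_2 = 0*4*3*-1 = 0  (running total: 108)
T_{211}*u_2*v_1*w_1 = -3*1*-3*-2 = -18  (running total: 90)
T_{212}*u_2*v_1*w_2 = -3*1*-3*-1 = -9  (running total: 81)
T_{221}*u_2*v_2*w_1 = 0*1*3*-2 = 0  (running total: 81)
T_{222}*u_2*v_2*w_2 = 0*1*3*-1 = 0  (running total: 81)
S = 81

81


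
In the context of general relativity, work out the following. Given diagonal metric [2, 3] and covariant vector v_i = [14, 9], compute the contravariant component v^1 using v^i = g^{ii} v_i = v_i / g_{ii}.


To raise an index with a diagonal metric: v^i = v_i / g_{ii}.
For index 1: v_1 = 14, g_{11} = 2
v^1 = 14 / 2 = 7

7


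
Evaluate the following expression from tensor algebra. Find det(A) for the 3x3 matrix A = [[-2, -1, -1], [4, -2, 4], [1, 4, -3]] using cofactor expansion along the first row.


Expanding along the first row, det(A) = a11*M_11 - a12*M_12 + a13*M_13, where M_1j is the (1,j) minor.
Minor M_11 = -2*-3 - 4*4 = -10
Minor M_12 = 4*-3 - 4*1 = -16
Minor M_13 = 4*4 - -2*1 = 18
det = -2*(-10) - -1*(-16) + -1*(18)
    = 20 - 16 + -18
    = -14

-14


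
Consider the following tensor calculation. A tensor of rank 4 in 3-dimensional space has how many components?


The number of components of a rank-r tensor in d dimensions is d^r.
Here d = 3 and r = 4.
3^4 = 81

81


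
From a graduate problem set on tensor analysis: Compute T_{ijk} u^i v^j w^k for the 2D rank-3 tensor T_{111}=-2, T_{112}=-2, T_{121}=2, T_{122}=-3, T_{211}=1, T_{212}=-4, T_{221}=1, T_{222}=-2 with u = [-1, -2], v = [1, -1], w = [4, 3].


S = sum over i,j,k of T_{ijk} u_i v_j w_k. Expanding all 8 terms:
T_{111}*u_1*v_1*w_1 = -2*-1*1*4 = 8  (running total: 8)
T_{112}*u_1*v_1*w_2 = -2*-1*1*3 = 6  (running total: 14)
T_{121}*u_1*v_2*w_1 = 2*-1*-1*4 = 8  (running total: 22)
T_{122}*u_1*v_2*w_2 = -3*-1*-1*3 = -9  (running total: 13)
T_{211}*u_2*v_1*w_1 = 1*-2*1*4 = -8  (running total: 5)
T_{212}*u_2*v_1*w_2 = -4*-2*1*3 = 24  (running total: 29)
T_{221}*u_2*v_2*w_1 = 1*-2*-1*4 = 8  (running total: 37)
T_{222}*u_2*v_2*w_2 = -2*-2*-1*3 = -12  (running total: 25)
S = 25

25


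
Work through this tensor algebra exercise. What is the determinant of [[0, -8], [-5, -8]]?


For a 2x2 matrix [[a, b], [c, d]], det = a*d - b*c.
a = 0, b = -8, c = -5, d = -8
a*d = 0 * -8 = 0
b*c = -8 * -5 = 40
det = 0 - 40 = -40

-40


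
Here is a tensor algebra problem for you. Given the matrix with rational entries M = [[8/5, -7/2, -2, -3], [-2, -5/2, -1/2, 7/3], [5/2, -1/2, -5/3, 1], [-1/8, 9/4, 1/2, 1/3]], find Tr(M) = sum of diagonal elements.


The trace is the sum of diagonal entries.
Diagonal: M[1,1] = 8/5, M[2,2] = -5/2, M[3,3] = -5/3, M[4,4] = 1/3
Tr(M) = 8/5 + -5/2 + -5/3 + 1/3
Computing step by step:
After adding M[1,1]: 8/5
After adding M[2,2]: -9/10
After adding M[3,3]: -77/30
After adding M[4,4]: -67/30
Tr(M) = -67/30

-67/30


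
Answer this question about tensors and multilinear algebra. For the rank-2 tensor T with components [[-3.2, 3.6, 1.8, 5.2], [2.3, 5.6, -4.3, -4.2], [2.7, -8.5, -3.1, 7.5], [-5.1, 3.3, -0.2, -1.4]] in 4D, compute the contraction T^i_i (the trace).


The contraction (trace) of a rank-2 tensor is the sum of its diagonal elements.
Diagonal entries: A[1,1] = -3.2, A[2,2] = 5.6, A[3,3] = -3.1, A[4,4] = -1.4
Tr(A) = -3.2 + 5.6 + -3.1 + -1.4 = -2.1

-2.1


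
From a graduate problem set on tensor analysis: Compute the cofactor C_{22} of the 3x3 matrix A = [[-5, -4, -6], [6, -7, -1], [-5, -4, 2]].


To find cofactor C_{22}, delete row 2 and column 2.
The resulting 2x2 submatrix is: [[-5, -6], [-5, 2]]
Minor M_{22} = -5*2 - -6*-5
  = -10 - 30 = -40
Sign = (-1)^(2+2) = (-1)^4 = 1
Cofactor C_{22} = 1 * -40 = -40

-40


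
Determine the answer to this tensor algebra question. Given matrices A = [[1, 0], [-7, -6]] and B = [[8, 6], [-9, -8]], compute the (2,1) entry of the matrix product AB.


(AB)_{ij} = sum_k A_{ik} B_{kj}.
For i=2, j=1:
A_{21} * B_{11} = -7 * 8 = -56
A_{22} * B_{21} = -6 * -9 = 54
Sum = -56 + 54 = -2

-2


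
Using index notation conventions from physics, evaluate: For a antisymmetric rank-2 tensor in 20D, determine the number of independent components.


A antisymmetric rank-2 tensor in d dimensions has d(d-1)/2 independent components.
d = 20
d(d-1)/2 = 20 * 19 / 2 = 380 / 2 = 190

190


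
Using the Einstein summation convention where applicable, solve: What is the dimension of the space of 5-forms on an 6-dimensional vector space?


The dimension of the space of p-forms on an n-dimensional space is C(n, p).
n = 6, p = 5
C(6, 5) = 6! / (5! * 1!) = 6

6


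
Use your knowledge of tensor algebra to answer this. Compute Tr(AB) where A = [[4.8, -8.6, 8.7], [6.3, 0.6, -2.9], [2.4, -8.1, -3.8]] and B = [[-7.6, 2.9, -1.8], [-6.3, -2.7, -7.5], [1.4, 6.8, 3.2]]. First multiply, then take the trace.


Tr(AB) = sum_i (AB)_{ii} where (AB)_{ii} = sum_k A_{ik} B_{ki}.
(AB)_{11} = 4.8*-7.6 + -8.6*-6.3 + 8.7*1.4 = 29.88
(AB)_{22} = 6.3*2.9 + 0.6*-2.7 + -2.9*6.8 = -3.07
(AB)_{33} = 2.4*-1.8 + -8.1*-7.5 + -3.8*3.2 = 44.27
Tr(AB) = 29.88 + -3.07 + 44.27 = 71.08

71.08


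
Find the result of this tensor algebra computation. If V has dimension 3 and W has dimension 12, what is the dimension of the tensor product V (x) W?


The dimension of a tensor product is the product of dimensions.
dim(V) = 3, dim(W) = 12
dim(V (x) W) = 3 * 12 = 36

36


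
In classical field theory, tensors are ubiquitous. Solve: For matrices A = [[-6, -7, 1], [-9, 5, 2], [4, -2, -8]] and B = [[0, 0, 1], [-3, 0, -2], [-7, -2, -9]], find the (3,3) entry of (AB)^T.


(AB)^T_{ij} = (AB)_{ji} = sum_k A_{jk} B_{ki}.
For i=3, j=3 we need (AB)_{33}:
A_{31} * B_{13} = 4 * 1 = 4
A_{32} * B_{23} = -2 * -2 = 4
A_{33} * B_{33} = -8 * -9 = 72
Sum = 4 + 4 + 72 = 80

80


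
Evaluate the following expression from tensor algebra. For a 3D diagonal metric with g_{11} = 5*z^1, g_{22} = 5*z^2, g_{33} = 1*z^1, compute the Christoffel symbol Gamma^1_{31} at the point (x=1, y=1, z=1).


For a diagonal metric, Gamma^k_{ij} = (1/2) g^{kk} (dg_{ik}/dx_j + dg_{jk}/dx_i - dg_{ij}/dx_k).
The metric is diagonal, so g_{ab} = 0 for a != b.
At the given point: g_{11} = 5, g_{22} = 5, g_{33} = 1
g^{11} = 1/5
dg_{31}/dx_1 = 0 (off-diagonal)
dg_{11}/dx_3 = dg_{11}/dx_3 = 5
dg_{31}/dx_1 = 0 (off-diagonal)
Numerator = 0 + 5 - 0 = 5
Gamma^1_{31} = 5 / (2 * 5) = 1/2

1/2


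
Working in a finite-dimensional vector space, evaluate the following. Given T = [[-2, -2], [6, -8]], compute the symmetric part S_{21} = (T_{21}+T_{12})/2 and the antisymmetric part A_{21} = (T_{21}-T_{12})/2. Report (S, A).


T_{21} = 6
T_{12} = -2
S_{21} = (6 + -2)/2 = 4/2 = 2
A_{21} = (6 - -2)/2 = 8/2 = 4
Check: S + A = 2 + 4 = 6 = T_{21}.

(2, 4)


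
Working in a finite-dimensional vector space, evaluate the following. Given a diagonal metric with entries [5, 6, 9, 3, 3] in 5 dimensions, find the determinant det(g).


For a diagonal metric, the determinant is the product of diagonal entries.
Diagonal entries: 5, 6, 9, 3, 3
det(g) = 5 * 6 * 9 * 3 * 3 = 2430

2430


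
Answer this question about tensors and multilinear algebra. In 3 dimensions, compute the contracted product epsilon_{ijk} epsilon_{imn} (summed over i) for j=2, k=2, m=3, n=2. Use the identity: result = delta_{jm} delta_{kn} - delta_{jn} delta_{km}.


Using the identity: epsilon_{ijk} epsilon_{imn} = delta_{jm} delta_{kn} - delta_{jn} delta_{km}.
delta_{23} = 0
delta_{22} = 1
delta_{22} = 1
delta_{23} = 0
Result = 0 * 1 - 1 * 0 = 0 - 0 = 0

0


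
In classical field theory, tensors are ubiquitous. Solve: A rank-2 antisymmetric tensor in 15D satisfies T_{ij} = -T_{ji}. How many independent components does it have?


An antisymmetric rank-2 tensor satisfies A_{ij} = -A_{ji}, so diagonal entries are zero.
The independent components are the upper-triangular entries: C(n, 2) = n(n-1)/2.
n = 15
C(15, 2) = 15 * 14 / 2 = 210 / 2 = 105

105


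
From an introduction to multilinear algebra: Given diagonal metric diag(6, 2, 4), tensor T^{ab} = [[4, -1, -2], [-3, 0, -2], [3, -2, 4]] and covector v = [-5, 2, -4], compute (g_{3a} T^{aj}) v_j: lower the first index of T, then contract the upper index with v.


Step 1: lower the first index. For a diagonal metric, g_{ia} T^{aj} = g_{ii} T^{ij} (no sum on i).
g_{33} = 4
S_3{}^1 = 4 * T^{31} = 4 * 3 = 12
S_3{}^2 = 4 * T^{32} = 4 * -2 = -8
S_3{}^3 = 4 * T^{33} = 4 * 4 = 16
Step 2: contract S_3{}^j with v_j.
S_3{}^1 * v_1 = 12 * -5 = -60
S_3{}^2 * v_2 = -8 * 2 = -16
S_3{}^3 * v_3 = 16 * -4 = -64
Result = -60 + -16 + -64 = -140

-140


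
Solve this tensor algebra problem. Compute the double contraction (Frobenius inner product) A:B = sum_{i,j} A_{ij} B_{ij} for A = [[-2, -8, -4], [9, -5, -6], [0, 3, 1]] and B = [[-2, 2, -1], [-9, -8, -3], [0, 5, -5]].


A:B = sum over all i,j of A_{ij} * B_{ij}.
Row 1: -2*-2=4, -8*2=-16, -4*-1=4 => row sum = -8
Row 2: 9*-9=-81, -5*-8=40, -6*-3=18 => row sum = -23
Row 3: 0*0=0, 3*5=15, 1*-5=-5 => row sum = 10
Total = -8 + -23 + 10 = -21

-21


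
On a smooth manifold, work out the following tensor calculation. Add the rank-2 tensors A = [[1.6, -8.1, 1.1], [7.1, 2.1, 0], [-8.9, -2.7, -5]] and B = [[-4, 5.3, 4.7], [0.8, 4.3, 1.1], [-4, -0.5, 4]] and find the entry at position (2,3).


Tensor addition is component-wise: (A + B)_{ij} = A_{ij} + B_{ij}.
A_{23} = 0
B_{23} = 1.1
(A + B)_{23} = 0 + 1.1 = 1.1

1.1


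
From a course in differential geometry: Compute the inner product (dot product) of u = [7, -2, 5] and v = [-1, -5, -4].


The inner product u . v = sum of u_i * v_i.
Term-by-term: 7 * -1, -2 * -5, 5 * -4
Products: -7, 10, -20
Sum = -7 + 10 + -20 = -17

-17


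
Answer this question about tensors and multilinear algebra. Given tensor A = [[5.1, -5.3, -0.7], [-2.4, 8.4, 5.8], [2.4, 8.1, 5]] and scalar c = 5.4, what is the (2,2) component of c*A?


Scalar multiplication: (cA)_{ij} = c * A_{ij}.
c = 5.4
A_{22} = 8.4
(cA)_{22} = 5.4 * 8.4 = 45.36

45.36


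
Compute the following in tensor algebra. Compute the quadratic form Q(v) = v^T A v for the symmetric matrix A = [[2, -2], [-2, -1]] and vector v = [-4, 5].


First compute Av:
(Av)_1 = 2*-4 + -2*5 = -18
(Av)_2 = -2*-4 + -1*5 = 3
Av = [-18, 3]
Then v^T (Av) = -4*-18 + 5*3
= 72 + 15 = 87

87


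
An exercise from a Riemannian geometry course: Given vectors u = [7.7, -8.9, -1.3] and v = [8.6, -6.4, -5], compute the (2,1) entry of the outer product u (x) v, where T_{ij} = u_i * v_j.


The outer product entry T_{ij} = u_i * v_j.
We need i=2, j=1.
u_2 = -8.9, v_1 = 8.6
T_{2,1} = -8.9 * 8.6 = -76.54

-76.54


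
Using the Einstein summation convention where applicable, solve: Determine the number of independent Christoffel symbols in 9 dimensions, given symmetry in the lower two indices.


Christoffel symbols Gamma^k_{ij} are symmetric in i,j, so there are d * d(d+1)/2 independent symbols.
d = 9
d(d+1)/2 = 9 * 10 / 2 = 45
Total = 9 * 45 = 405

405


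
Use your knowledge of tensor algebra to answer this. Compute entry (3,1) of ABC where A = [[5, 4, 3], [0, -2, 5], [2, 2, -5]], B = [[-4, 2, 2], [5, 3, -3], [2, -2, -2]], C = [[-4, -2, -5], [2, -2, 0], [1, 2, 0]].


(ABC)_{31} = sum_m (AB)_{3m} C_{m1}. First compute row 3 of AB.
(AB)_{31} = 2*-4 + 2*5 + -5*2 = -8
(AB)_{32} = 2*2 + 2*3 + -5*-2 = 20
(AB)_{33} = 2*2 + 2*-3 + -5*-2 = 8
Now contract with column 1 of C:
(AB)_{31} * C_{11} = -8 * -4 = 32
(AB)_{32} * C_{21} = 20 * 2 = 40
(AB)_{33} * C_{31} = 8 * 1 = 8
(ABC)_{31} = 32 + 40 + 8 = 80

80


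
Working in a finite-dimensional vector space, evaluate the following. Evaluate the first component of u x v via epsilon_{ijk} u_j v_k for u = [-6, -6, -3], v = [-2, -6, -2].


(u x v)_1 = sum_{j,k} epsilon_{1jk} u_j v_k. Only permutations of (1,2,3) contribute; the two non-zero terms are:
eps_{123} u_2 v_3 = 1 * -6 * -2 = 12
eps_{132} u_3 v_2 = -1 * -3 * -6 = -18
(u x v)_1 = -6

-6


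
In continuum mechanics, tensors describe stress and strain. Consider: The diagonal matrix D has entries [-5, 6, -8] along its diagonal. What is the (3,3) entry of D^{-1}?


For a diagonal matrix, the inverse has entries (D^{-1})_{ii} = 1/d_{ii}.
The diagonal entries are: d_{11} = -5, d_{22} = 6, d_{33} = -8
We need (D^{-1})_{33} = 1/d_{33} = 1/-8 = -1/8

-1/8


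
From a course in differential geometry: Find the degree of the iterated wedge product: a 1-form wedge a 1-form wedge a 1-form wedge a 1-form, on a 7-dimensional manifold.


The degree of a wedge product is the sum of the degrees of the individual forms.
Degrees: 1, 1, 1, 1
Total degree = 1 + 1 + 1 + 1 = 4

4


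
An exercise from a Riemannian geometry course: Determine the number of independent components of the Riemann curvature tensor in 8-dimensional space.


The Riemann tensor in d dimensions has d^2(d^2 - 1)/12 independent components.
d = 8, so d^2 = 64
d^2 - 1 = 63
d^2(d^2 - 1) = 64 * 63 = 4032
Divide by 12: 4032 / 12 = 336

336


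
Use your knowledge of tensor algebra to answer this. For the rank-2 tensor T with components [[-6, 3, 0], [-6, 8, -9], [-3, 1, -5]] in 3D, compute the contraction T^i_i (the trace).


The contraction (trace) of a rank-2 tensor is the sum of its diagonal elements.
Diagonal entries: A[1,1] = -6, A[2,2] = 8, A[3,3] = -5
Tr(A) = -6 + 8 + -5 = -3

-3


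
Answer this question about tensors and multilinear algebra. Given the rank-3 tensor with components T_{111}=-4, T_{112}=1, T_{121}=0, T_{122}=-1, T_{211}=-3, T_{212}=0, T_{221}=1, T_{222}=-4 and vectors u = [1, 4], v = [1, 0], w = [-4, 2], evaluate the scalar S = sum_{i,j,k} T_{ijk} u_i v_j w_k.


S = sum over i,j,k of T_{ijk} u_i v_j w_k. Expanding all 8 terms:
T_{111}*u_1*v_1*w_1 = -4*1*1*-4 = 16  (running total: 16)
T_{112}*u_1*v_1*w_2 = 1*1*1*2 = 2  (running total: 18)
T_{121}*u_1*v_2*w_1 = 0*1*0*-4 = 0  (running total: 18)
T_{122}*u_1*v_2*w_2 = -1*1*0*2 = 0  (running total: 18)
T_{211}*u_2*v_1*w_1 = -3*4*1*-4 = 48  (running total: 66)
T_{212}*u_2*v_1*w_2 = 0*4*1*2 = 0  (running total: 66)
T_{221}*u_2*v_2*w_1 = 1*4*0*-4 = 0  (running total: 66)
T_{222}*u_2*v_2*w_2 = -4*4*0*2 = 0  (running total: 66)
S = 66

66


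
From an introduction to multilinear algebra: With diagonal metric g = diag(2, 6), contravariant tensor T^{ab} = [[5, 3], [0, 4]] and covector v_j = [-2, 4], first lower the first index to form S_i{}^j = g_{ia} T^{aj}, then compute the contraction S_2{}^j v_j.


Step 1: lower the first index. For a diagonal metric, g_{ia} T^{aj} = g_{ii} T^{ij} (no sum on i).
g_{22} = 6
S_2{}^1 = 6 * T^{21} = 6 * 0 = 0
S_2{}^2 = 6 * T^{22} = 6 * 4 = 24
Step 2: contract S_2{}^j with v_j.
S_2{}^1 * v_1 = 0 * -2 = 0
S_2{}^2 * v_2 = 24 * 4 = 96
Result = 0 + 96 = 96

96


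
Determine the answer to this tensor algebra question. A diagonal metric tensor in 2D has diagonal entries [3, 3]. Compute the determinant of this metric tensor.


For a diagonal metric, the determinant is the product of diagonal entries.
Diagonal entries: 3, 3
det(g) = 3 * 3 = 9

9


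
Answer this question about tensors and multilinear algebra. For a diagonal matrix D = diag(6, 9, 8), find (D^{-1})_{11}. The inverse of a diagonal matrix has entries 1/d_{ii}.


For a diagonal matrix, the inverse has entries (D^{-1})_{ii} = 1/d_{ii}.
The diagonal entries are: d_{11} = 6, d_{22} = 9, d_{33} = 8
We need (D^{-1})_{11} = 1/d_{11} = 1/6 = 1/6

1/6


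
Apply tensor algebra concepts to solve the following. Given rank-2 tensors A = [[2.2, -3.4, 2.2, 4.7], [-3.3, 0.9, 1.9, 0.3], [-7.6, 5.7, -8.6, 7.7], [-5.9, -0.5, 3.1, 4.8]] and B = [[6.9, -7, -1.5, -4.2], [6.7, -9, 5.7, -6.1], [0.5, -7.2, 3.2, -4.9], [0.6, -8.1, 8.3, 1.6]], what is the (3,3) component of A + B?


Tensor addition is component-wise: (A + B)_{ij} = A_{ij} + B_{ij}.
A_{33} = -8.6
B_{33} = 3.2
(A + B)_{33} = -8.6 + 3.2 = -5.4

-5.4


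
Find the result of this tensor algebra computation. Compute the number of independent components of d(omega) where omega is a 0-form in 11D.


The exterior derivative of a p-form is a (p+1)-form.
Its number of independent components is C(n, p+1).
n = 11, p+1 = 1
C(11, 1) = 11

11


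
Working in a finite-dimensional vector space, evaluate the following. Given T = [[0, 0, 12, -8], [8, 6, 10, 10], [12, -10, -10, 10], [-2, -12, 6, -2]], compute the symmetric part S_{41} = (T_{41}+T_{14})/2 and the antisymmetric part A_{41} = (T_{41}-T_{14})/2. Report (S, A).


T_{41} = -2
T_{14} = -8
S_{41} = (-2 + -8)/2 = -10/2 = -5
A_{41} = (-2 - -8)/2 = 6/2 = 3
Check: S + A = -5 + 3 = -2 = T_{41}.

(-5, 3)


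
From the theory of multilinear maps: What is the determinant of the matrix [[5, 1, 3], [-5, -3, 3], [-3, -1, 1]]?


Expanding along the first row, det(A) = a11*M_11 - a12*M_12 + a13*M_13, where M_1j is the (1,j) minor.
Minor M_11 = -3*1 - 3*-1 = 0
Minor M_12 = -5*1 - 3*-3 = 4
Minor M_13 = -5*-1 - -3*-3 = -4
det = 5*(0) - 1*(4) + 3*(-4)
    = 0 - 4 + -12
    = -16

-16


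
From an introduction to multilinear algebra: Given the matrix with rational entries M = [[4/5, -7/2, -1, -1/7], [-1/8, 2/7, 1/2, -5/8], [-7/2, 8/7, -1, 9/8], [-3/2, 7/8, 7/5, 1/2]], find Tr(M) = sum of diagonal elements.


The trace is the sum of diagonal entries.
Diagonal: M[1,1] = 4/5, M[2,2] = 2/7, M[3,3] = -1, M[4,4] = 1/2
Tr(M) = 4/5 + 2/7 + -1 + 1/2
Computing step by step:
After adding M[1,1]: 4/5
After adding M[2,2]: 38/35
After adding M[3,3]: 3/35
After adding M[4,4]: 41/70
Tr(M) = 41/70

41/70


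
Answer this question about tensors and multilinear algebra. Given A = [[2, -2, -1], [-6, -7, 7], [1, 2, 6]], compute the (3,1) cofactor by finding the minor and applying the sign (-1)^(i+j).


To find cofactor C_{31}, delete row 3 and column 1.
The resulting 2x2 submatrix is: [[-2, -1], [-7, 7]]
Minor M_{31} = -2*7 - -1*-7
  = -14 - 7 = -21
Sign = (-1)^(3+1) = (-1)^4 = 1
Cofactor C_{31} = 1 * -21 = -21

-21


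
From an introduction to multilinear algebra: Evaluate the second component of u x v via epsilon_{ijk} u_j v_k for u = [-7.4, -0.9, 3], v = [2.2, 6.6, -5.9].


(u x v)_2 = sum_{j,k} epsilon_{2jk} u_j v_k. Only permutations of (1,2,3) contribute; the two non-zero terms are:
eps_{213} u_1 v_3 = -1 * -7.4 * -5.9 = -43.66
eps_{231} u_3 v_1 = 1 * 3 * 2.2 = 6.6
(u x v)_2 = -37.06

-37.06


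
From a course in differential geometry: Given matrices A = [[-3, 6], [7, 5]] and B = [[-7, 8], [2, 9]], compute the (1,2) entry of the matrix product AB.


(AB)_{ij} = sum_k A_{ik} B_{kj}.
For i=1, j=2:
A_{11} * B_{12} = -3 * 8 = -24
A_{12} * B_{22} = 6 * 9 = 54
Sum = -24 + 54 = 30

30


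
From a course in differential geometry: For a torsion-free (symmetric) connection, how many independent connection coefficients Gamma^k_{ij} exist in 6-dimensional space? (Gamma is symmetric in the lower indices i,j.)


Christoffel symbols Gamma^k_{ij} are symmetric in i,j, so there are d * d(d+1)/2 independent symbols.
d = 6
d(d+1)/2 = 6 * 7 / 2 = 21
Total = 6 * 21 = 126

126


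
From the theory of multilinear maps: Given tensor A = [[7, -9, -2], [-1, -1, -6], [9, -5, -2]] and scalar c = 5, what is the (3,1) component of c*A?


Scalar multiplication: (cA)_{ij} = c * A_{ij}.
c = 5
A_{31} = 9
(cA)_{31} = 5 * 9 = 45

45


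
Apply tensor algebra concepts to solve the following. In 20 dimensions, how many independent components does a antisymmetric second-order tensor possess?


A antisymmetric rank-2 tensor in d dimensions has d(d-1)/2 independent components.
d = 20
d(d-1)/2 = 20 * 19 / 2 = 380 / 2 = 190

190


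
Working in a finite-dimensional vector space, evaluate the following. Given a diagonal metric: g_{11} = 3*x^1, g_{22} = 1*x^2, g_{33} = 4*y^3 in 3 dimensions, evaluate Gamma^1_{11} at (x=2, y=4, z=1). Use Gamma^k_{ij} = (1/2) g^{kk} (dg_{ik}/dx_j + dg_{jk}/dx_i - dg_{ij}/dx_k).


For a diagonal metric, Gamma^k_{ij} = (1/2) g^{kk} (dg_{ik}/dx_j + dg_{jk}/dx_i - dg_{ij}/dx_k).
The metric is diagonal, so g_{ab} = 0 for a != b.
At the given point: g_{11} = 6, g_{22} = 4, g_{33} = 256
g^{11} = 1/6
dg_{11}/dx_1 = dg_{11}/dx_1 = 3
dg_{11}/dx_1 = dg_{11}/dx_1 = 3
dg_{11}/dx_1 = dg_{11}/dx_1 = 3
Numerator = 3 + 3 - 3 = 3
Gamma^1_{11} = 3 / (2 * 6) = 1/4

1/4


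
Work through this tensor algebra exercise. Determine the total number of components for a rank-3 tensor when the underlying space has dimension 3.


The number of components of a rank-r tensor in d dimensions is d^r.
Here d = 3 and r = 3.
3^3 = 27

27


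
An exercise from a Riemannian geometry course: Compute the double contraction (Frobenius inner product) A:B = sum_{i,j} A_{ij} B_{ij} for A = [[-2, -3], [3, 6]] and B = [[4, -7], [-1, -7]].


A:B = sum over all i,j of A_{ij} * B_{ij}.
Row 1: -2*4=-8, -3*-7=21 => row sum = 13
Row 2: 3*-1=-3, 6*-7=-42 => row sum = -45
Total = 13 + -45 = -32

-32


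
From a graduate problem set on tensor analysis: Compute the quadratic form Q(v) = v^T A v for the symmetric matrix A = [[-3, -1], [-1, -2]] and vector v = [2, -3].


First compute Av:
(Av)_1 = -3*2 + -1*-3 = -3
(Av)_2 = -1*2 + -2*-3 = 4
Av = [-3, 4]
Then v^T (Av) = 2*-3 + -3*4
= -6 + -12 = -18

-18


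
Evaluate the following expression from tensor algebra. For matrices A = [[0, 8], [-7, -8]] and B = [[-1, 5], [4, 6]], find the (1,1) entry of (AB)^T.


(AB)^T_{ij} = (AB)_{ji} = sum_k A_{jk} B_{ki}.
For i=1, j=1 we need (AB)_{11}:
A_{11} * B_{11} = 0 * -1 = 0
A_{12} * B_{21} = 8 * 4 = 32
Sum = 0 + 32 = 32

32


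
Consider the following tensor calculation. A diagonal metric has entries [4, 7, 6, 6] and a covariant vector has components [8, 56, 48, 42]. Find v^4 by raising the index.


To raise an index with a diagonal metric: v^i = v_i / g_{ii}.
For index 4: v_4 = 42, g_{44} = 6
v^4 = 42 / 6 = 7

7


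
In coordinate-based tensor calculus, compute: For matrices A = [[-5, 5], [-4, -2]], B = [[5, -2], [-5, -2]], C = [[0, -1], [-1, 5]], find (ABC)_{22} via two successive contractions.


(ABC)_{22} = sum_m (AB)_{2m} C_{m2}. First compute row 2 of AB.
(AB)_{21} = -4*5 + -2*-5 = -10
(AB)_{22} = -4*-2 + -2*-2 = 12
Now contract with column 2 of C:
(AB)_{21} * C_{12} = -10 * -1 = 10
(AB)_{22} * C_{22} = 12 * 5 = 60
(ABC)_{22} = 10 + 60 = 70

70


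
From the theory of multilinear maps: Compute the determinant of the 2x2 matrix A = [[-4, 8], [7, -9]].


For a 2x2 matrix [[a, b], [c, d]], det = a*d - b*c.
a = -4, b = 8, c = 7, d = -9
a*d = -4 * -9 = 36
b*c = 8 * 7 = 56
det = 36 - 56 = -20

-20


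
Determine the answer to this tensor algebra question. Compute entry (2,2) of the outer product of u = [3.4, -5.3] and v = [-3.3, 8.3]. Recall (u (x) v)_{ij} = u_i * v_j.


The outer product entry T_{ij} = u_i * v_j.
We need i=2, j=2.
u_2 = -5.3, v_2 = 8.3
T_{2,2} = -5.3 * 8.3 = -43.99

-43.99


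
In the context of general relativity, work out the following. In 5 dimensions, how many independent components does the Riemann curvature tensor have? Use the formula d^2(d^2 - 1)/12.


The Riemann tensor in d dimensions has d^2(d^2 - 1)/12 independent components.
d = 5, so d^2 = 25
d^2 - 1 = 24
d^2(d^2 - 1) = 25 * 24 = 600
Divide by 12: 600 / 12 = 50

50


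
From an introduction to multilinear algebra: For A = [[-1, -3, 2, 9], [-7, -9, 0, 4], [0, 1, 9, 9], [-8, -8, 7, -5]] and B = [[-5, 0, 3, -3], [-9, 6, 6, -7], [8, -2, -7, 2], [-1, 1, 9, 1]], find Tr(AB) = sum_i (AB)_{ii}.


Tr(AB) = sum_i (AB)_{ii} where (AB)_{ii} = sum_k A_{ik} B_{ki}.
(AB)_{11} = -1*-5 + -3*-9 + 2*8 + 9*-1 = 39
(AB)_{22} = -7*0 + -9*6 + 0*-2 + 4*1 = -50
(AB)_{33} = 0*3 + 1*6 + 9*-7 + 9*9 = 24
(AB)_{44} = -8*-3 + -8*-7 + 7*2 + -5*1 = 89
Tr(AB) = 39 + -50 + 24 + 89 = 102

102


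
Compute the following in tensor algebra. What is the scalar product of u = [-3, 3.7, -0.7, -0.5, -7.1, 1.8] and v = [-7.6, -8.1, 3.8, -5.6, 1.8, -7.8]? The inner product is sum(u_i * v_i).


The inner product u . v = sum of u_i * v_i.
Term-by-term: -3 * -7.6, 3.7 * -8.1, -0.7 * 3.8, -0.5 * -5.6, -7.1 * 1.8, 1.8 * -7.8
Products: 22.8, -29.97, -2.66, 2.8, -12.78, -14.04
Sum = 22.8 + -29.97 + -2.66 + 2.8 + -12.78 + -14.04 = -33.85

-33.85


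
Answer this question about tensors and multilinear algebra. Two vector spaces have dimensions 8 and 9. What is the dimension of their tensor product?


The dimension of a tensor product is the product of dimensions.
dim(V) = 8, dim(W) = 9
dim(V (x) W) = 8 * 9 = 72

72
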